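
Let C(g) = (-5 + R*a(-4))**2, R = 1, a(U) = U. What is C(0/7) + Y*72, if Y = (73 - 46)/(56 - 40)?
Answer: 405/2 ≈ 202.50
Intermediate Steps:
C(g) = 81 (C(g) = (-5 + 1*(-4))**2 = (-5 - 4)**2 = (-9)**2 = 81)
Y = 27/16 ≈ 1.6875
C(0/7) + Y*72 = 81 + (27/16)*72 = 81 + 243/2 = 405/2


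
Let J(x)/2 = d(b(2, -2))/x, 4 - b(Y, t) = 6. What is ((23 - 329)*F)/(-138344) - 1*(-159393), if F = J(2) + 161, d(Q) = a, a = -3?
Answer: 5512778385/34586 ≈ 1.5939e+5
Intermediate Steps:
b(Y, t) = -2 (b(Y, t) = 4 - 1*6 = 4 - 6 = -2)
d(Q) = -3
J(x) = -6/x (J(x) = 2*(-3/x) = -6/x)
F = 158 (F = -6/2 + 161 = -6*½ + 161 = -3 + 161 = 158)
((23 - 329)*F)/(-138344) - 1*(-159393) = ((23 - 329)*158)/(-138344) - 1*(-159393) = -306*158*(-1/138344) + 159393 = -48348*(-1/138344) + 159393 = 12087/34586 + 159393 = 5512778385/34586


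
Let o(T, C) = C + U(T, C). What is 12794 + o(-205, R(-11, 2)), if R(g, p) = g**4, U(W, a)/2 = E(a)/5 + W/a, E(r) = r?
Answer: 2437094887/73205 ≈ 33291.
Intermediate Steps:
U(W, a) = 2*a/5 + 2*W/a (U(W, a) = 2*(a/5 + W/a) = 2*a/5 + 2*W/a)
o(T, C) = 7*C/5 + 2*T/C (o(T, C) = C + (2*C/5 + 2*T/C) = 7*C/5 + 2*T/C)
12794 + o(-205, R(-11, 2)) = 12794 + ((7/5)*(-11)**4 + 2*(-205)/(-11)**4) = 12794 + ((7/5)*14641 + 2*(-205)/14641) = 12794 + (102487/5 + 2*(-205)*(1/14641)) = 12794 + (102487/5 - 410/14641) = 12794 + 1500510117/73205 = 2437094887/73205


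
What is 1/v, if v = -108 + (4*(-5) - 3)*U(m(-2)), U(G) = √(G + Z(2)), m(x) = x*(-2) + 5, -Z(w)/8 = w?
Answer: I/(-108*I + 23*√7) ≈ -0.0070281 + 0.0039599*I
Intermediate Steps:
Z(w) = -8*w
m(x) = 5 - 2*x (m(x) = -2*x + 5 = 5 - 2*x)
U(G) = √(-16 + G) (U(G) = √(G - 8*2) = √(G - 16) = √(-16 + G))
v = -108 - 23*I*√7 (v = -108 + (4*(-5) - 3)*√(-16 + (5 - 2*(-2))) = -108 + (-20 - 3)*√(-16 + (5 + 4)) = -108 - 23*√(-16 + 9) = -108 - 23*I*√7 ≈ -108.0 - 60.852*I)
1/v = 1/(-108 - 23*I*√7)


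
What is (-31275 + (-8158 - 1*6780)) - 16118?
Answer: -62331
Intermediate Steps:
(-31275 + (-8158 - 1*6780)) - 16118 = (-31275 + (-8158 - 6780)) - 16118 = (-31275 - 14938) - 16118 = -46213 - 16118 = -62331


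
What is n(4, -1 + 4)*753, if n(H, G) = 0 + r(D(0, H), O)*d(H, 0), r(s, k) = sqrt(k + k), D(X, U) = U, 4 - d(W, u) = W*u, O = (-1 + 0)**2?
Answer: 3012*sqrt(2) ≈ 4259.6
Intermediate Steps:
O = 1 (O = (-1)**2 = 1)
d(W, u) = 4 - W*u
r(s, k) = sqrt(2)*sqrt(k) (r(s, k) = sqrt(2*k) = sqrt(2)*sqrt(k))
n(H, G) = 4*sqrt(2) (n(H, G) = 0 + (sqrt(2)*sqrt(1))*(4 - 1*H*0) = 0 + (sqrt(2)*1)*(4 + 0) = 0 + sqrt(2)*4 = 0 + 4*sqrt(2) = 4*sqrt(2))
n(4, -1 + 4)*753 = (4*sqrt(2))*753 = 3012*sqrt(2)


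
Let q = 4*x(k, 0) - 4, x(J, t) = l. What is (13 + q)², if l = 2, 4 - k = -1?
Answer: 289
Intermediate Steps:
k = 5 (k = 4 - 1*(-1) = 4 + 1 = 5)
x(J, t) = 2
q = 4 (q = 4*2 - 4 = 8 - 4 = 4)
(13 + q)² = (13 + 4)² = 17² = 289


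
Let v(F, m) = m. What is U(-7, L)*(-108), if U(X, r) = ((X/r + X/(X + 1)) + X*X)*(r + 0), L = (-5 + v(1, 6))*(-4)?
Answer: 22428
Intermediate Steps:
L = -4 (L = (-5 + 6)*(-4) = 1*(-4) = -4)
U(X, r) = r*(X² + X/r + X/(1 + X)) (U(X, r) = ((X/r + X/(1 + X)) + X²)*r = (X² + X/r + X/(1 + X))*r = r*(X² + X/r + X/(1 + X)))
U(-7, L)*(-108) = -7*(1 - 7 - 4 - 7*(-4) - 4*(-7)²)/(1 - 7)*(-108) = -7*(1 - 7 - 4 + 28 - 4*49)/(-6)*(-108) = -7*(-⅙)*(1 - 7 - 4 + 28 - 196)*(-108) = -7*(-⅙)*(-178)*(-108) = -623/3*(-108) = 22428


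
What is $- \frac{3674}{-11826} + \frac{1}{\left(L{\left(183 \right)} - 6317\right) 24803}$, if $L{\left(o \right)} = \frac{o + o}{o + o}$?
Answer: $\frac{287776603163}{926305437924} \approx 0.31067$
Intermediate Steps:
$L{\left(o \right)} = 1$ ($L{\left(o \right)} = \frac{2 o}{2 o} = 2 o \frac{1}{2 o} = 1$)
$- \frac{3674}{-11826} + \frac{1}{\left(L{\left(183 \right)} - 6317\right) 24803} = - \frac{3674}{-11826} + \frac{1}{\left(1 - 6317\right) 24803} = \left(-3674\right) \left(- \frac{1}{11826}\right) + \frac{1}{-6316} \cdot \frac{1}{24803} = \frac{1837}{5913} - \frac{1}{156655748} = \frac{287776603163}{926305437924}$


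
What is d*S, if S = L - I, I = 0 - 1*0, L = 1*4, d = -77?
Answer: -308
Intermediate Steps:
L = 4
I = 0 (I = 0 + 0 = 0)
S = 4 (S = 4 - 1*0 = 4 + 0 = 4)
d*S = -77*4 = -308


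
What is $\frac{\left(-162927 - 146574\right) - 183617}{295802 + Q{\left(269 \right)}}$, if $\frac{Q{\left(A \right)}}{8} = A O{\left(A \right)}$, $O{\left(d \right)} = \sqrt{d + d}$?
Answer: $- \frac{36466322659}{21251822313} + \frac{265297484 \sqrt{538}}{21251822313} \approx -1.4264$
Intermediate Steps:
$O{\left(d \right)} = \sqrt{2} \sqrt{d}$ ($O{\left(d \right)} = \sqrt{2 d} = \sqrt{2} \sqrt{d}$)
$Q{\left(A \right)} = 8 \sqrt{2} A^{\frac{3}{2}}$ ($Q{\left(A \right)} = 8 A \sqrt{2} \sqrt{A} = 8 \sqrt{2} A^{\frac{3}{2}}$)
$\frac{\left(-162927 - 146574\right) - 183617}{295802 + Q{\left(269 \right)}} = \frac{\left(-162927 - 146574\right) - 183617}{295802 + 8 \sqrt{2} \cdot 269^{\frac{3}{2}}} = \frac{-309501 - 183617}{295802 + 8 \sqrt{2} \cdot 269 \sqrt{269}} = - \frac{493118}{295802 + 2152 \sqrt{538}}$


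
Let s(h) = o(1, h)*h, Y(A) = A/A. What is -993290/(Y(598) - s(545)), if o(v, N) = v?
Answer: 496645/272 ≈ 1825.9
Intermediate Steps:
Y(A) = 1
s(h) = h (s(h) = 1*h = h)
-993290/(Y(598) - s(545)) = -993290/(1 - 1*545) = -993290/(1 - 545) = -993290/(-544) = -993290*(-1/544) = 496645/272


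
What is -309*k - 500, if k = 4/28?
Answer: -3809/7 ≈ -544.14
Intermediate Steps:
k = ⅐ (k = 4*(1/28) = ⅐ ≈ 0.14286)
-309*k - 500 = -309*⅐ - 500 = -309/7 - 500 = -3809/7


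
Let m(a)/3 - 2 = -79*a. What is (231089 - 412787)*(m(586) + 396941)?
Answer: -46889894370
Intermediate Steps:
m(a) = 6 - 237*a (m(a) = 6 + 3*(-79*a) = 6 - 237*a)
(231089 - 412787)*(m(586) + 396941) = (231089 - 412787)*((6 - 237*586) + 396941) = -181698*((6 - 138882) + 396941) = -181698*(-138876 + 396941) = -181698*258065 = -46889894370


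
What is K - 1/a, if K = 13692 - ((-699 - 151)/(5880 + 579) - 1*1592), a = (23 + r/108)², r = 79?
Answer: 648489897549838/42428970771 ≈ 15284.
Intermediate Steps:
a = 6568969/11664 (a = (23 + 79/108)² = (2563/108)² = 6568969/11664 ≈ 563.18)
K = 98720206/6459 (K = 13692 - (-850/6459 - 1592) = 13692 - 1*(-10283578/6459) = 13692 + 10283578/6459 = 98720206/6459 ≈ 15284.)
K - 1/a = 98720206/6459 - 1/6568969/11664 = 98720206/6459 - 1*11664/6568969 = 98720206/6459 - 11664/6568969 = 648489897549838/42428970771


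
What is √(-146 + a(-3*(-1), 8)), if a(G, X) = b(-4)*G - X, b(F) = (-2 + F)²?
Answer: I*√46 ≈ 6.7823*I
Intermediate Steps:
a(G, X) = -X + 36*G (a(G, X) = (-2 - 4)²*G - X = (-6)²*G - X = 36*G - X = -X + 36*G)
√(-146 + a(-3*(-1), 8)) = √(-146 + (-1*8 + 36*(-3*(-1)))) = √(-146 + (-8 + 36*3)) = √(-146 + (-8 + 108)) = √(-146 + 100) = √(-46) = I*√46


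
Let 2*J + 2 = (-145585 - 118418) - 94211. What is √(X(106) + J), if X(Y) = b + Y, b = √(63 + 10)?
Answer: √(-179002 + √73) ≈ 423.08*I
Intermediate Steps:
J = -179108 (J = -1 + ((-145585 - 118418) - 94211)/2 = -1 + (-264003 - 94211)/2 = -1 + (½)*(-358214) = -1 - 179107 = -179108)
b = √73 ≈ 8.5440
X(Y) = Y + √73 (X(Y) = √73 + Y = Y + √73)
√(X(106) + J) = √((106 + √73) - 179108) = √(-179002 + √73)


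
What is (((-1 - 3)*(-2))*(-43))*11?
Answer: -3784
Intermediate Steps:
(((-1 - 3)*(-2))*(-43))*11 = (-4*(-2)*(-43))*11 = (8*(-43))*11 = -344*11 = -3784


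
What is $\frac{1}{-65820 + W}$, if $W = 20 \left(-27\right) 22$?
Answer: $- \frac{1}{77700} \approx -1.287 \cdot 10^{-5}$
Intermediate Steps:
$W = -11880$ ($W = \left(-540\right) 22 = -11880$)
$\frac{1}{-65820 + W} = \frac{1}{-65820 - 11880} = \frac{1}{-77700} = - \frac{1}{77700}$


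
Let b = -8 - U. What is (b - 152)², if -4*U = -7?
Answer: 418609/16 ≈ 26163.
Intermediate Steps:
U = 7/4 (U = -¼*(-7) = 7/4 ≈ 1.7500)
b = -39/4 (b = -8 - 1*7/4 = -8 - 7/4 = -39/4 ≈ -9.7500)
(b - 152)² = (-39/4 - 152)² = (-647/4)² = 418609/16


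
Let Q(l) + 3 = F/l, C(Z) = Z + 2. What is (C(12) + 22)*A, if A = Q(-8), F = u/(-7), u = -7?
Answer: -225/2 ≈ -112.50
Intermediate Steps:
C(Z) = 2 + Z
F = 1 (F = -7/(-7) = -7*(-⅐) = 1)
Q(l) = -3 + 1/l
A = -25/8 (A = -3 + 1/(-8) = -3 - ⅛ = -25/8 ≈ -3.1250)
(C(12) + 22)*A = ((2 + 12) + 22)*(-25/8) = (14 + 22)*(-25/8) = 36*(-25/8) = -225/2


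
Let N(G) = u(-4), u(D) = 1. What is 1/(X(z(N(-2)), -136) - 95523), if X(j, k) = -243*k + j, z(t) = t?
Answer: -1/62474 ≈ -1.6007e-5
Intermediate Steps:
N(G) = 1
X(j, k) = j - 243*k
1/(X(z(N(-2)), -136) - 95523) = 1/((1 - 243*(-136)) - 95523) = 1/((1 + 33048) - 95523) = 1/(33049 - 95523) = 1/(-62474) = -1/62474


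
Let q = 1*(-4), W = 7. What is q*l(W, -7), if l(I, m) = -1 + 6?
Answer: -20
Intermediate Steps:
q = -4
l(I, m) = 5
q*l(W, -7) = -4*5 = -20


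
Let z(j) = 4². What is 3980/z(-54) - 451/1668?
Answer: 103616/417 ≈ 248.48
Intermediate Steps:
z(j) = 16
3980/z(-54) - 451/1668 = 3980/16 - 451/1668 = 3980*(1/16) - 451*1/1668 = 995/4 - 451/1668 = 103616/417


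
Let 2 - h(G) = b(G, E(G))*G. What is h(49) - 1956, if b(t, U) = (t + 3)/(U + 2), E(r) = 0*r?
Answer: -3228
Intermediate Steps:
E(r) = 0
b(t, U) = (3 + t)/(2 + U)
h(G) = 2 - G*(3/2 + G/2) (h(G) = 2 - (3 + G)/(2 + 0)*G = 2 - (3 + G)/2*G = 2 - (3/2 + G/2)*G = 2 - G*(3/2 + G/2))
h(49) - 1956 = (2 - ½*49*(3 + 49)) - 1956 = (2 - ½*49*52) - 1956 = (2 - 1274) - 1956 = -1272 - 1956 = -3228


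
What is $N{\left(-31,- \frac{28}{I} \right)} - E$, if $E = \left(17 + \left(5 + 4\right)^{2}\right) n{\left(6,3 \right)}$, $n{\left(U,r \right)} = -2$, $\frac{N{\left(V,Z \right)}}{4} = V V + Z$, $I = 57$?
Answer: $\frac{230168}{57} \approx 4038.0$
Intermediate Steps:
$N{\left(V,Z \right)} = 4 Z + 4 V^{2}$ ($N{\left(V,Z \right)} = 4 \left(V V + Z\right) = 4 \left(V^{2} + Z\right) = 4 \left(Z + V^{2}\right) = 4 Z + 4 V^{2}$)
$E = -196$ ($E = \left(17 + \left(5 + 4\right)^{2}\right) \left(-2\right) = \left(17 + 9^{2}\right) \left(-2\right) = \left(17 + 81\right) \left(-2\right) = 98 \left(-2\right) = -196$)
$N{\left(-31,- \frac{28}{I} \right)} - E = \left(4 \left(- \frac{28}{57}\right) + 4 \left(-31\right)^{2}\right) - -196 = \left(4 \left(\left(-28\right) \frac{1}{57}\right) + 4 \cdot 961\right) + 196 = \left(4 \left(- \frac{28}{57}\right) + 3844\right) + 196 = \left(- \frac{112}{57} + 3844\right) + 196 = \frac{218996}{57} + 196 = \frac{230168}{57}$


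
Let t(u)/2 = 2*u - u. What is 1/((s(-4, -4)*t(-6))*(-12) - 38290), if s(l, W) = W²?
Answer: -1/35986 ≈ -2.7789e-5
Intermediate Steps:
t(u) = 2*u (t(u) = 2*(2*u - u) = 2*u)
1/((s(-4, -4)*t(-6))*(-12) - 38290) = 1/(((-4)²*(2*(-6)))*(-12) - 38290) = 1/((16*(-12))*(-12) - 38290) = 1/(-192*(-12) - 38290) = 1/(2304 - 38290) = 1/(-35986) = -1/35986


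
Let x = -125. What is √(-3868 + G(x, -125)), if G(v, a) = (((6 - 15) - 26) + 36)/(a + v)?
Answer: I*√9670010/50 ≈ 62.193*I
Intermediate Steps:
G(v, a) = 1/(a + v) (G(v, a) = ((-9 - 26) + 36)/(a + v) = (-35 + 36)/(a + v) = 1/(a + v))
√(-3868 + G(x, -125)) = √(-3868 + 1/(-125 - 125)) = √(-3868 + 1/(-250)) = √(-3868 - 1/250) = √(-967001/250) = I*√9670010/50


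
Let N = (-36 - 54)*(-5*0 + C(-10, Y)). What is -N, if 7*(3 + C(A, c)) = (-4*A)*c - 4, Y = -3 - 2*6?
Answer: -56250/7 ≈ -8035.7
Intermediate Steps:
Y = -15 (Y = -3 - 12 = -15)
C(A, c) = -25/7 - 4*A*c/7 (C(A, c) = -3 + ((-4*A)*c - 4)/7 = -3 + (-4*A*c - 4)/7 = -3 + (-4 - 4*A*c)/7 = -3 + (-4/7 - 4*A*c/7) = -25/7 - 4*A*c/7)
N = 56250/7 (N = (-36 - 54)*(-5*0 + (-25/7 - 4/7*(-10)*(-15))) = -90*(0 + (-25/7 - 600/7)) = -90*(0 - 625/7) = -90*(-625/7) = 56250/7 ≈ 8035.7)
-N = -1*56250/7 = -56250/7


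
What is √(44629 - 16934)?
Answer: √27695 ≈ 166.42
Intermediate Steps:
√(44629 - 16934) = √27695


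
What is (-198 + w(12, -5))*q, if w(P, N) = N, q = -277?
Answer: 56231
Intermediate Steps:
(-198 + w(12, -5))*q = (-198 - 5)*(-277) = -203*(-277) = 56231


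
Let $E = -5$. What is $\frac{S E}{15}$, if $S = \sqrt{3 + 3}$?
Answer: $- \frac{\sqrt{6}}{3} \approx -0.8165$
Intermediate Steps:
$S = \sqrt{6} \approx 2.4495$
$\frac{S E}{15} = \frac{\sqrt{6} \left(-5\right)}{15} = - 5 \sqrt{6} \cdot \frac{1}{15} = - \frac{\sqrt{6}}{3}$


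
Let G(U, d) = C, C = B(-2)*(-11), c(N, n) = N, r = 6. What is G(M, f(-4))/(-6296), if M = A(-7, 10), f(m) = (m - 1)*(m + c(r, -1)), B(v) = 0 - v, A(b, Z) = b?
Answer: 11/3148 ≈ 0.0034943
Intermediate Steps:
B(v) = -v
f(m) = (-1 + m)*(6 + m) (f(m) = (m - 1)*(m + 6) = (-1 + m)*(6 + m))
M = -7
C = -22 (C = -1*(-2)*(-11) = 2*(-11) = -22)
G(U, d) = -22
G(M, f(-4))/(-6296) = -22/(-6296) = -22*(-1/6296) = 11/3148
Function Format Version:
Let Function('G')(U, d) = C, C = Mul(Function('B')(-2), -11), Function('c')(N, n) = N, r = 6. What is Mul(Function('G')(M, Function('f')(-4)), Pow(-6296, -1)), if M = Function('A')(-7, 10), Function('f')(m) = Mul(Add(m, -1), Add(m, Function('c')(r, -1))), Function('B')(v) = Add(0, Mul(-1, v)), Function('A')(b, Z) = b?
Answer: Rational(11, 3148) ≈ 0.0034943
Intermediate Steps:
Function('B')(v) = Mul(-1, v)
Function('f')(m) = Mul(Add(-1, m), Add(6, m)) (Function('f')(m) = Mul(Add(m, -1), Add(m, 6)) = Mul(Add(-1, m), Add(6, m)))
M = -7
C = -22 (C = Mul(Mul(-1, -2), -11) = Mul(2, -11) = -22)
Function('G')(U, d) = -22
Mul(Function('G')(M, Function('f')(-4)), Pow(-6296, -1)) = Mul(-22, Pow(-6296, -1)) = Mul(-22, Rational(-1, 6296)) = Rational(11, 3148)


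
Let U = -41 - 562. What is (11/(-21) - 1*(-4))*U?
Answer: -14673/7 ≈ -2096.1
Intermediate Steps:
U = -603
(11/(-21) - 1*(-4))*U = (11/(-21) - 1*(-4))*(-603) = (11*(-1/21) + 4)*(-603) = (-11/21 + 4)*(-603) = (73/21)*(-603) = -14673/7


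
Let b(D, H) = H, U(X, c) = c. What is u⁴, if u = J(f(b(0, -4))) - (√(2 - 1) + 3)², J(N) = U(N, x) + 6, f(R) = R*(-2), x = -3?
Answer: 28561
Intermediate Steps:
f(R) = -2*R
J(N) = 3 (J(N) = -3 + 6 = 3)
u = -13 (u = 3 - (√(2 - 1) + 3)² = 3 - (√1 + 3)² = 3 - (1 + 3)² = 3 - 1*4² = 3 - 1*16 = 3 - 16 = -13)
u⁴ = (-13)⁴ = 28561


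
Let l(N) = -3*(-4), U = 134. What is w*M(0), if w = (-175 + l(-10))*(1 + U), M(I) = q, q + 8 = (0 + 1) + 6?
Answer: 22005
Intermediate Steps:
q = -1 (q = -8 + ((0 + 1) + 6) = -8 + (1 + 6) = -8 + 7 = -1)
M(I) = -1
l(N) = 12
w = -22005 (w = (-175 + 12)*(1 + 134) = -163*135 = -22005)
w*M(0) = -22005*(-1) = 22005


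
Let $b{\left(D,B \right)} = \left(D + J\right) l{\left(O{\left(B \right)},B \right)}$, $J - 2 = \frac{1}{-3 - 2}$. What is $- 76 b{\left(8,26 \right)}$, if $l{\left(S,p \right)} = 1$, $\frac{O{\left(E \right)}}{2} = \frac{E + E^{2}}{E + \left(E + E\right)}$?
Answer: $- \frac{3724}{5} \approx -744.8$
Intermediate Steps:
$O{\left(E \right)} = \frac{2 \left(E + E^{2}\right)}{3 E}$ ($O{\left(E \right)} = 2 \frac{E + E^{2}}{E + \left(E + E\right)} = 2 \frac{E + E^{2}}{E + 2 E} = 2 \frac{E + E^{2}}{3 E} = \frac{2 \left(E + E^{2}\right)}{3 E}$)
$J = \frac{9}{5}$ ($J = 2 + \frac{1}{-3 - 2} = 2 + \frac{1}{-5} = 2 - \frac{1}{5} = \frac{9}{5} \approx 1.8$)
$b{\left(D,B \right)} = \frac{9}{5} + D$ ($b{\left(D,B \right)} = \left(D + \frac{9}{5}\right) 1 = \left(\frac{9}{5} + D\right) 1 = \frac{9}{5} + D$)
$- 76 b{\left(8,26 \right)} = - 76 \left(\frac{9}{5} + 8\right) = \left(-76\right) \frac{49}{5} = - \frac{3724}{5}$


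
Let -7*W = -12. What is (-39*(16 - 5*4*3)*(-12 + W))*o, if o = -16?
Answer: 1976832/7 ≈ 2.8240e+5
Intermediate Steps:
W = 12/7 (W = -1/7*(-12) = 12/7 ≈ 1.7143)
(-39*(16 - 5*4*3)*(-12 + W))*o = -39*(16 - 5*4*3)*(-12 + 12/7)*(-16) = -39*(16 - 20*3)*(-72)/7*(-16) = -39*(16 - 60)*(-72)/7*(-16) = -(-1716)*(-72)/7*(-16) = -39*3168/7*(-16) = -123552/7*(-16) = 1976832/7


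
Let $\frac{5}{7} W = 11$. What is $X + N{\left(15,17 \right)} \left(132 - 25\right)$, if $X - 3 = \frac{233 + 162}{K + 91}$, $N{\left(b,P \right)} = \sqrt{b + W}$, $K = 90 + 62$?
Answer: $\frac{1124}{243} + \frac{214 \sqrt{190}}{5} \approx 594.58$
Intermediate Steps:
$K = 152$
$W = \frac{77}{5}$ ($W = \frac{7}{5} \cdot 11 = \frac{77}{5} \approx 15.4$)
$N{\left(b,P \right)} = \sqrt{\frac{77}{5} + b}$ ($N{\left(b,P \right)} = \sqrt{b + \frac{77}{5}} = \sqrt{\frac{77}{5} + b}$)
$X = \frac{1124}{243}$ ($X = 3 + \frac{233 + 162}{152 + 91} = 3 + \frac{395}{243} = \frac{1124}{243} \approx 4.6255$)
$X + N{\left(15,17 \right)} \left(132 - 25\right) = \frac{1124}{243} + \frac{\sqrt{385 + 25 \cdot 15}}{5} \left(132 - 25\right) = \frac{1124}{243} + \frac{\sqrt{385 + 375}}{5} \left(132 - 25\right) = \frac{1124}{243} + \frac{\sqrt{760}}{5} \cdot 107 = \frac{1124}{243} + \frac{2 \sqrt{190}}{5} \cdot 107 = \frac{1124}{243} + \frac{214 \sqrt{190}}{5}$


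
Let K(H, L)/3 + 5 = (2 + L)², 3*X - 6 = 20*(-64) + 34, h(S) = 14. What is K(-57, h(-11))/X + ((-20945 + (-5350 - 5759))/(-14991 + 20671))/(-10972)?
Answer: -1759291271/965974880 ≈ -1.8213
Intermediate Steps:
X = -1240/3 (X = 2 + (20*(-64) + 34)/3 = 2 + (-1280 + 34)/3 = 2 + (⅓)*(-1246) = 2 - 1246/3 = -1240/3 ≈ -413.33)
K(H, L) = -15 + 3*(2 + L)²
K(-57, h(-11))/X + ((-20945 + (-5350 - 5759))/(-14991 + 20671))/(-10972) = (-15 + 3*(2 + 14)²)/(-1240/3) + ((-20945 + (-5350 - 5759))/(-14991 + 20671))/(-10972) = (-15 + 3*16²)*(-3/1240) + ((-20945 - 11109)/5680)*(-1/10972) = (-15 + 3*256)*(-3/1240) - 32054*1/5680*(-1/10972) = (-15 + 768)*(-3/1240) - 16027/2840*(-1/10972) = 753*(-3/1240) + 16027/31160480 = -2259/1240 + 16027/31160480 = -1759291271/965974880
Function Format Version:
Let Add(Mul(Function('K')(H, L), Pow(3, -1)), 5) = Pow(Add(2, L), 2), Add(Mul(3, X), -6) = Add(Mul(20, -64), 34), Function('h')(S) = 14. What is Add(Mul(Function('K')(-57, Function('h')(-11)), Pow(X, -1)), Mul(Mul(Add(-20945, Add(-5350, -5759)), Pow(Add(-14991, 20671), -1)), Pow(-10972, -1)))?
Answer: Rational(-1759291271, 965974880) ≈ -1.8213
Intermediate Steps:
X = Rational(-1240, 3) (X = Add(2, Mul(Rational(1, 3), Add(Mul(20, -64), 34))) = Add(2, Mul(Rational(1, 3), Add(-1280, 34))) = Add(2, Mul(Rational(1, 3), -1246)) = Add(2, Rational(-1246, 3)) = Rational(-1240, 3) ≈ -413.33)
Function('K')(H, L) = Add(-15, Mul(3, Pow(Add(2, L), 2)))
Add(Mul(Function('K')(-57, Function('h')(-11)), Pow(X, -1)), Mul(Mul(Add(-20945, Add(-5350, -5759)), Pow(Add(-14991, 20671), -1)), Pow(-10972, -1))) = Add(Mul(Add(-15, Mul(3, Pow(Add(2, 14), 2))), Pow(Rational(-1240, 3), -1)), Mul(Mul(Add(-20945, Add(-5350, -5759)), Pow(Add(-14991, 20671), -1)), Pow(-10972, -1))) = Add(Mul(Add(-15, Mul(3, Pow(16, 2))), Rational(-3, 1240)), Mul(Mul(Add(-20945, -11109), Pow(5680, -1)), Rational(-1, 10972))) = Add(Mul(Add(-15, Mul(3, 256)), Rational(-3, 1240)), Mul(Mul(-32054, Rational(1, 5680)), Rational(-1, 10972))) = Add(Mul(Add(-15, 768), Rational(-3, 1240)), Mul(Rational(-16027, 2840), Rational(-1, 10972))) = Add(Mul(753, Rational(-3, 1240)), Rational(16027, 31160480)) = Add(Rational(-2259, 1240), Rational(16027, 31160480)) = Rational(-1759291271, 965974880)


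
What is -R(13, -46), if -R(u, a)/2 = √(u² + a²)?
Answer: 2*√2285 ≈ 95.603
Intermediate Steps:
R(u, a) = -2*√(a² + u²) (R(u, a) = -2*√(u² + a²) = -2*√(a² + u²))
-R(13, -46) = -(-2)*√((-46)² + 13²) = -(-2)*√(2116 + 169) = -(-2)*√2285 = 2*√2285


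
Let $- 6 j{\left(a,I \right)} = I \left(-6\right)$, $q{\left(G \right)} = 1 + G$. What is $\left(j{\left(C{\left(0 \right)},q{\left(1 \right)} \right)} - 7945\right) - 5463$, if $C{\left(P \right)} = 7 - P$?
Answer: $-13406$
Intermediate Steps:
$j{\left(a,I \right)} = I$ ($j{\left(a,I \right)} = - \frac{I \left(-6\right)}{6} = - \frac{\left(-6\right) I}{6} = I$)
$\left(j{\left(C{\left(0 \right)},q{\left(1 \right)} \right)} - 7945\right) - 5463 = \left(\left(1 + 1\right) - 7945\right) - 5463 = \left(2 - 7945\right) - 5463 = -7943 - 5463 = -13406$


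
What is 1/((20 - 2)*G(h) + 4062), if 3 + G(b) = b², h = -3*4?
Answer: 1/6600 ≈ 0.00015152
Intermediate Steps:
h = -12
G(b) = -3 + b²
1/((20 - 2)*G(h) + 4062) = 1/((20 - 2)*(-3 + (-12)²) + 4062) = 1/(18*(-3 + 144) + 4062) = 1/(18*141 + 4062) = 1/(2538 + 4062) = 1/6600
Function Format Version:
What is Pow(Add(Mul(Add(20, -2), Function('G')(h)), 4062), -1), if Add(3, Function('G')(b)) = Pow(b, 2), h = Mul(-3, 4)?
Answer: Rational(1, 6600) ≈ 0.00015152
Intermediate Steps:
h = -12
Function('G')(b) = Add(-3, Pow(b, 2))
Pow(Add(Mul(Add(20, -2), Function('G')(h)), 4062), -1) = Pow(Add(Mul(Add(20, -2), Add(-3, Pow(-12, 2))), 4062), -1) = Pow(Add(Mul(18, Add(-3, 144)), 4062), -1) = Pow(Add(Mul(18, 141), 4062), -1) = Pow(Add(2538, 4062), -1) = Pow(6600, -1) = Rational(1, 6600)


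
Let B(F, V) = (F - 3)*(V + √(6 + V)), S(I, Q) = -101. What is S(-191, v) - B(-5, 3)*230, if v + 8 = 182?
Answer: 10939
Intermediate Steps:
v = 174 (v = -8 + 182 = 174)
B(F, V) = (-3 + F)*(V + √(6 + V))
S(-191, v) - B(-5, 3)*230 = -101 - (-3*3 - 3*√(6 + 3) - 5*3 - 5*√(6 + 3))*230 = -101 - (-9 - 3*√9 - 15 - 5*√9)*230 = -101 - (-9 - 3*3 - 15 - 5*3)*230 = -101 - (-9 - 9 - 15 - 15)*230 = -101 - (-48)*230 = -101 - 1*(-11040) = -101 + 11040 = 10939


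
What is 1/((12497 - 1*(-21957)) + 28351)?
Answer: 1/62805 ≈ 1.5922e-5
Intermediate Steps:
1/((12497 - 1*(-21957)) + 28351) = 1/((12497 + 21957) + 28351) = 1/(34454 + 28351) = 1/62805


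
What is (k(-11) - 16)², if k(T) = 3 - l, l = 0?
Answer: 169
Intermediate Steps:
k(T) = 3 (k(T) = 3 - 1*0 = 3 + 0 = 3)
(k(-11) - 16)² = (3 - 16)² = (-13)² = 169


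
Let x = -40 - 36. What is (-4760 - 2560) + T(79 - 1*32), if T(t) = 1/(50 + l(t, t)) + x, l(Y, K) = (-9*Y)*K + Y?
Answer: -146322465/19784 ≈ -7396.0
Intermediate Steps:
l(Y, K) = Y - 9*K*Y (l(Y, K) = -9*K*Y + Y = Y - 9*K*Y)
x = -76
T(t) = -76 + 1/(50 + t*(1 - 9*t)) (T(t) = 1/(50 + t*(1 - 9*t)) - 76 = -76 + 1/(50 + t*(1 - 9*t)))
(-4760 - 2560) + T(79 - 1*32) = (-4760 - 2560) + (3799 - 76*(79 - 1*32)*(-1 + 9*(79 - 1*32)))/(-50 + (79 - 1*32)*(-1 + 9*(79 - 1*32))) = -7320 + (3799 - 76*(79 - 32)*(-1 + 9*(79 - 32)))/(-50 + (79 - 32)*(-1 + 9*(79 - 32))) = -7320 + (3799 - 76*47*(-1 + 9*47))/(-50 + 47*(-1 + 9*47)) = -7320 + (3799 - 76*47*(-1 + 423))/(-50 + 47*(-1 + 423)) = -7320 + (3799 - 76*47*422)/(-50 + 47*422) = -7320 + (3799 - 1507384)/(-50 + 19834) = -7320 - 1503585/19784 = -146322465/19784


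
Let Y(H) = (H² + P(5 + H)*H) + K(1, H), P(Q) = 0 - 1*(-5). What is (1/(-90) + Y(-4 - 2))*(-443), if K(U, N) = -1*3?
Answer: -119167/90 ≈ -1324.1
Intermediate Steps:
K(U, N) = -3
P(Q) = 5 (P(Q) = 0 + 5 = 5)
Y(H) = -3 + H² + 5*H (Y(H) = (H² + 5*H) - 3 = -3 + H² + 5*H)
(1/(-90) + Y(-4 - 2))*(-443) = (1/(-90) + (-3 + (-4 - 2)² + 5*(-4 - 2)))*(-443) = (-1/90 + (-3 + (-6)² + 5*(-6)))*(-443) = (-1/90 + (-3 + 36 - 30))*(-443) = (-1/90 + 3)*(-443) = (269/90)*(-443) = -119167/90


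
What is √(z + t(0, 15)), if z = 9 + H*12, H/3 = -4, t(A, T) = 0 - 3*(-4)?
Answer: I*√123 ≈ 11.091*I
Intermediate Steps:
t(A, T) = 12 (t(A, T) = 0 + 12 = 12)
H = -12 (H = 3*(-4) = -12)
z = -135 (z = 9 - 12*12 = 9 - 144 = -135)
√(z + t(0, 15)) = √(-135 + 12) = √(-123) = I*√123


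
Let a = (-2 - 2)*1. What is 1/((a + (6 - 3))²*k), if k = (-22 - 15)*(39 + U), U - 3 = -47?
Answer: 1/185 ≈ 0.0054054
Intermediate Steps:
U = -44 (U = 3 - 47 = -44)
a = -4 (a = -4*1 = -4)
k = 185 (k = (-22 - 15)*(39 - 44) = -37*(-5) = 185)
1/((a + (6 - 3))²*k) = 1/((-4 + (6 - 3))²*185) = 1/((-4 + 3)²*185) = 1/((-1)²*185) = 1/(1*185) = 1/185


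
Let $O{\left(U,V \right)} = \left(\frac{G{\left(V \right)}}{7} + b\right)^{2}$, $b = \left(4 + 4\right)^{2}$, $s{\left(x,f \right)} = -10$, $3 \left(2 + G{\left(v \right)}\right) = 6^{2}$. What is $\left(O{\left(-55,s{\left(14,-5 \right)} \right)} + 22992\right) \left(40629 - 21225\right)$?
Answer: $529203312$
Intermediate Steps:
$G{\left(v \right)} = 10$ ($G{\left(v \right)} = -2 + \frac{6^{2}}{3} = -2 + \frac{1}{3} \cdot 36 = -2 + 12 = 10$)
$b = 64$ ($b = 8^{2} = 64$)
$O{\left(U,V \right)} = \frac{209764}{49}$ ($O{\left(U,V \right)} = \left(\frac{10}{7} + 64\right)^{2} = \left(\frac{458}{7}\right)^{2} = \frac{209764}{49}$)
$\left(O{\left(-55,s{\left(14,-5 \right)} \right)} + 22992\right) \left(40629 - 21225\right) = \left(\frac{209764}{49} + 22992\right) \left(40629 - 21225\right) = \frac{1336372}{49} \cdot 19404 = 529203312$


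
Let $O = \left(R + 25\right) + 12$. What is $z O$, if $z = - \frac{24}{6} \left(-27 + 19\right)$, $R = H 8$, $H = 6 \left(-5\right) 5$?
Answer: $-37216$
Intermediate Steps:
$H = -150$ ($H = \left(-30\right) 5 = -150$)
$R = -1200$ ($R = \left(-150\right) 8 = -1200$)
$z = 32$ ($z = \left(-24\right) \frac{1}{6} \left(-8\right) = \left(-4\right) \left(-8\right) = 32$)
$O = -1163$ ($O = \left(-1200 + 25\right) + 12 = -1175 + 12 = -1163$)
$z O = 32 \left(-1163\right) = -37216$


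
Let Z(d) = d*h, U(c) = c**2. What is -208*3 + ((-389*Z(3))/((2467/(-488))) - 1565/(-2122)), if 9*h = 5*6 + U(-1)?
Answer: 2699239861/15704922 ≈ 171.87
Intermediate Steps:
h = 31/9 (h = (5*6 + (-1)**2)/9 = (30 + 1)/9 = (1/9)*31 = 31/9 ≈ 3.4444)
Z(d) = 31*d/9 (Z(d) = d*(31/9) = 31*d/9)
-208*3 + ((-389*Z(3))/((2467/(-488))) - 1565/(-2122)) = -208*3 + ((-12059*3/9)/((2467/(-488))) - 1565/(-2122)) = -624 + ((-389*31/3)/((2467*(-1/488))) - 1565*(-1/2122)) = -624 + (-12059/(3*(-2467/488)) + 1565/2122) = -624 + (-12059/3*(-488/2467) + 1565/2122) = -624 + (5884792/7401 + 1565/2122) = -624 + 12499111189/15704922 = 2699239861/15704922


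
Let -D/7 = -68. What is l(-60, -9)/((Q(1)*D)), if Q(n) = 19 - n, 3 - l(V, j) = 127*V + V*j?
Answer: 787/952 ≈ 0.82668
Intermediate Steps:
D = 476 (D = -7*(-68) = 476)
l(V, j) = 3 - 127*V - V*j (l(V, j) = 3 - (127*V + V*j) = 3 + (-127*V - V*j) = 3 - 127*V - V*j)
l(-60, -9)/((Q(1)*D)) = (3 - 127*(-60) - 1*(-60)*(-9))/(((19 - 1*1)*476)) = (3 + 7620 - 540)/(((19 - 1)*476)) = 7083/((18*476)) = 7083/8568 = 7083*(1/8568) = 787/952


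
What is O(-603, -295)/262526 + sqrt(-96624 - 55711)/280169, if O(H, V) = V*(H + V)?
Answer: 132455/131263 + I*sqrt(152335)/280169 ≈ 1.0091 + 0.0013931*I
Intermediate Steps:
O(-603, -295)/262526 + sqrt(-96624 - 55711)/280169 = -295*(-603 - 295)/262526 + sqrt(-96624 - 55711)/280169 = -295*(-898)*(1/262526) + sqrt(-152335)*(1/280169) = 264910*(1/262526) + (I*sqrt(152335))*(1/280169) = 132455/131263 + I*sqrt(152335)/280169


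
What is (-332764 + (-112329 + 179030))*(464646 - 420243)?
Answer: -11813995389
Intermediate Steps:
(-332764 + (-112329 + 179030))*(464646 - 420243) = (-332764 + 66701)*44403 = -266063*44403 = -11813995389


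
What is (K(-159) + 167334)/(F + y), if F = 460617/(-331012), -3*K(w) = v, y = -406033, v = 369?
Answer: -55348847532/134402256013 ≈ -0.41181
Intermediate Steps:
K(w) = -123 (K(w) = -1/3*369 = -123)
F = -460617/331012 (F = 460617*(-1/331012) = -460617/331012 ≈ -1.3915)
(K(-159) + 167334)/(F + y) = (-123 + 167334)/(-460617/331012 - 406033) = 167211/(-134402256013/331012) = 167211*(-331012/134402256013) = -55348847532/134402256013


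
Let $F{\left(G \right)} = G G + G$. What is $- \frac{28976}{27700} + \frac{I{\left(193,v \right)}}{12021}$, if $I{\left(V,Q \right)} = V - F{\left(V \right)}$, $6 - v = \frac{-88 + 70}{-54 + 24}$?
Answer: $- \frac{345029449}{83245425} \approx -4.1447$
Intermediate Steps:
$F{\left(G \right)} = G + G^{2}$ ($F{\left(G \right)} = G^{2} + G = G + G^{2}$)
$v = \frac{27}{5}$ ($v = 6 - \frac{-88 + 70}{-54 + 24} = 6 - - \frac{18}{-30} = 6 - \left(-18\right) \left(- \frac{1}{30}\right) = 6 - \frac{3}{5} = \frac{27}{5} \approx 5.4$)
$I{\left(V,Q \right)} = V - V \left(1 + V\right)$
$- \frac{28976}{27700} + \frac{I{\left(193,v \right)}}{12021} = - \frac{28976}{27700} + \frac{\left(-1\right) 193^{2}}{12021} = \left(-28976\right) \frac{1}{27700} + \left(-1\right) 37249 \cdot \frac{1}{12021} = - \frac{7244}{6925} - \frac{37249}{12021} = - \frac{345029449}{83245425}$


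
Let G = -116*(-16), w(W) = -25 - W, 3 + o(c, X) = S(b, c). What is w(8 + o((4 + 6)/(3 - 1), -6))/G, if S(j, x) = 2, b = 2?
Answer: -1/58 ≈ -0.017241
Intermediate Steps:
o(c, X) = -1 (o(c, X) = -3 + 2 = -1)
G = 1856
w(8 + o((4 + 6)/(3 - 1), -6))/G = (-25 - (8 - 1))/1856 = (-25 - 1*7)*(1/1856) = (-25 - 7)*(1/1856) = -32*1/1856 = -1/58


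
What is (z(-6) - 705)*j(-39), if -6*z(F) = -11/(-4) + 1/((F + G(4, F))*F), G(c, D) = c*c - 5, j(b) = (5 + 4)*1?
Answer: -253963/40 ≈ -6349.1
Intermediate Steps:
j(b) = 9 (j(b) = 9*1 = 9)
G(c, D) = -5 + c² (G(c, D) = c² - 5 = -5 + c²)
z(F) = -11/24 - 1/(6*F*(11 + F)) (z(F) = -(-11/(-4) + 1/((F + (-5 + 4²))*F))/6 = -(-11*(-¼) + 1/((F + (-5 + 16))*F))/6 = -(11/4 + 1/((F + 11)*F))/6 = -(11/4 + 1/((11 + F)*F))/6 = -(11/4 + 1/(F*(11 + F)))/6 = -11/24 - 1/(6*F*(11 + F)))
(z(-6) - 705)*j(-39) = ((1/24)*(-4 - 121*(-6) - 11*(-6)²)/(-6*(11 - 6)) - 705)*9 = ((1/24)*(-⅙)*(-4 + 726 - 11*36)/5 - 705)*9 = ((1/24)*(-⅙)*(⅕)*(-4 + 726 - 396) - 705)*9 = ((1/24)*(-⅙)*(⅕)*326 - 705)*9 = (-163/360 - 705)*9 = -253963/360*9 = -253963/40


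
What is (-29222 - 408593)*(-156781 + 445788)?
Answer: -126531599705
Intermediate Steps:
(-29222 - 408593)*(-156781 + 445788) = -437815*289007 = -126531599705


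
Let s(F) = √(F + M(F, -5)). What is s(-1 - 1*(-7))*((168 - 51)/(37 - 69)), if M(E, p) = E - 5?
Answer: -117*√7/32 ≈ -9.6735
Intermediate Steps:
M(E, p) = -5 + E
s(F) = √(-5 + 2*F) (s(F) = √(F + (-5 + F)) = √(-5 + 2*F))
s(-1 - 1*(-7))*((168 - 51)/(37 - 69)) = √(-5 + 2*(-1 - 1*(-7)))*((168 - 51)/(37 - 69)) = √(-5 + 2*(-1 + 7))*(117/(-32)) = √(-5 + 2*6)*(117*(-1/32)) = √(-5 + 12)*(-117/32) = √7*(-117/32) = -117*√7/32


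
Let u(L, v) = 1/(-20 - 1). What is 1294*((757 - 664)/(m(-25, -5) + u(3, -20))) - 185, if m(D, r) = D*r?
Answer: 1020871/1312 ≈ 778.10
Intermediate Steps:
u(L, v) = -1/21 (u(L, v) = 1/(-21) = -1/21)
1294*((757 - 664)/(m(-25, -5) + u(3, -20))) - 185 = 1294*((757 - 664)/(-25*(-5) - 1/21)) - 185 = 1294*(93/(125 - 1/21)) - 185 = 1294*(93/(2624/21)) - 185 = 1294*(93*(21/2624)) - 185 = 1294*(1953/2624) - 185 = 1263591/1312 - 185 = 1020871/1312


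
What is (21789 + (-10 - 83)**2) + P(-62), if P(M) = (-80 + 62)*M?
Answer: 31554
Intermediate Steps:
P(M) = -18*M
(21789 + (-10 - 83)**2) + P(-62) = (21789 + (-10 - 83)**2) - 18*(-62) = (21789 + (-93)**2) + 1116 = (21789 + 8649) + 1116 = 30438 + 1116 = 31554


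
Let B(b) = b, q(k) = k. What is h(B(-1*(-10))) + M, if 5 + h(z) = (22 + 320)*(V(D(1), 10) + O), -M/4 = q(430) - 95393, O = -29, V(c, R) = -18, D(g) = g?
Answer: 363773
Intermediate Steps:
M = 379852 (M = -4*(430 - 95393) = -4*(-94963) = 379852)
h(z) = -16079 (h(z) = -5 + (22 + 320)*(-18 - 29) = -5 + 342*(-47) = -5 - 16074 = -16079)
h(B(-1*(-10))) + M = -16079 + 379852 = 363773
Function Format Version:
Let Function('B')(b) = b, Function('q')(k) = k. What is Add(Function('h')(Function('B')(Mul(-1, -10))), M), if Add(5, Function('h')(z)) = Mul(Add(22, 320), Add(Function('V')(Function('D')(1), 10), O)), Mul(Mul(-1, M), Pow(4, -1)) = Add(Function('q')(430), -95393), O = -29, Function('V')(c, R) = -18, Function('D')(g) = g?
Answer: 363773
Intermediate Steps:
M = 379852 (M = Mul(-4, Add(430, -95393)) = Mul(-4, -94963) = 379852)
Function('h')(z) = -16079 (Function('h')(z) = Add(-5, Mul(Add(22, 320), Add(-18, -29))) = Add(-5, Mul(342, -47)) = Add(-5, -16074) = -16079)
Add(Function('h')(Function('B')(Mul(-1, -10))), M) = Add(-16079, 379852) = 363773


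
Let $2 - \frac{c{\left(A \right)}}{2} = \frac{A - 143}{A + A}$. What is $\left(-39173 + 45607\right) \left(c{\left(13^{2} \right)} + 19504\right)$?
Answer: $\frac{1631675268}{13} \approx 1.2551 \cdot 10^{8}$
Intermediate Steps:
$c{\left(A \right)} = 4 - \frac{-143 + A}{A}$ ($c{\left(A \right)} = 4 - 2 \frac{A - 143}{A + A} = 4 - 2 \frac{-143 + A}{2 A} = 4 - \frac{-143 + A}{A}$)
$\left(-39173 + 45607\right) \left(c{\left(13^{2} \right)} + 19504\right) = \left(-39173 + 45607\right) \left(\left(3 + \frac{143}{13^{2}}\right) + 19504\right) = 6434 \left(\left(3 + \frac{143}{169}\right) + 19504\right) = 6434 \left(\left(3 + 143 \cdot \frac{1}{169}\right) + 19504\right) = 6434 \left(\left(3 + \frac{11}{13}\right) + 19504\right) = 6434 \left(\frac{50}{13} + 19504\right) = 6434 \cdot \frac{253602}{13} = \frac{1631675268}{13}$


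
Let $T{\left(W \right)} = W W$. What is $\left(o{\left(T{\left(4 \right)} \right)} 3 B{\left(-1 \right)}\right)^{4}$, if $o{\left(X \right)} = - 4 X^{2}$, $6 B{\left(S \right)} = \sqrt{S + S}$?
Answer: $274877906944$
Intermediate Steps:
$B{\left(S \right)} = \frac{\sqrt{2} \sqrt{S}}{6}$ ($B{\left(S \right)} = \frac{\sqrt{S + S}}{6} = \frac{\sqrt{2 S}}{6} = \frac{\sqrt{2} \sqrt{S}}{6}$)
$T{\left(W \right)} = W^{2}$
$\left(o{\left(T{\left(4 \right)} \right)} 3 B{\left(-1 \right)}\right)^{4} = \left(- 4 \left(4^{2}\right)^{2} \cdot 3 \frac{\sqrt{2} \sqrt{-1}}{6}\right)^{4} = \left(- 4 \cdot 16^{2} \cdot 3 \frac{\sqrt{2} i}{6}\right)^{4} = \left(\left(-4\right) 256 \cdot 3 \frac{i \sqrt{2}}{6}\right)^{4} = \left(\left(-1024\right) 3 \frac{i \sqrt{2}}{6}\right)^{4} = \left(- 3072 \frac{i \sqrt{2}}{6}\right)^{4} = \left(- 512 i \sqrt{2}\right)^{4} = 274877906944$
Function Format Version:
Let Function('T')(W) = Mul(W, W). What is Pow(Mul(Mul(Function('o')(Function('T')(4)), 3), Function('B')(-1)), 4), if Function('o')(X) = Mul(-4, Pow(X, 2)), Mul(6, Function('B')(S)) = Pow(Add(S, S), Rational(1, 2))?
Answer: 274877906944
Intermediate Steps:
Function('B')(S) = Mul(Rational(1, 6), Pow(2, Rational(1, 2)), Pow(S, Rational(1, 2))) (Function('B')(S) = Mul(Rational(1, 6), Pow(Add(S, S), Rational(1, 2))) = Mul(Rational(1, 6), Pow(Mul(2, S), Rational(1, 2))) = Mul(Rational(1, 6), Mul(Pow(2, Rational(1, 2)), Pow(S, Rational(1, 2)))) = Mul(Rational(1, 6), Pow(2, Rational(1, 2)), Pow(S, Rational(1, 2))))
Function('T')(W) = Pow(W, 2)
Pow(Mul(Mul(Function('o')(Function('T')(4)), 3), Function('B')(-1)), 4) = Pow(Mul(Mul(Mul(-4, Pow(Pow(4, 2), 2)), 3), Mul(Rational(1, 6), Pow(2, Rational(1, 2)), Pow(-1, Rational(1, 2)))), 4) = Pow(Mul(Mul(Mul(-4, Pow(16, 2)), 3), Mul(Rational(1, 6), Pow(2, Rational(1, 2)), I)), 4) = Pow(Mul(Mul(Mul(-4, 256), 3), Mul(Rational(1, 6), I, Pow(2, Rational(1, 2)))), 4) = Pow(Mul(Mul(-1024, 3), Mul(Rational(1, 6), I, Pow(2, Rational(1, 2)))), 4) = Pow(Mul(-3072, Mul(Rational(1, 6), I, Pow(2, Rational(1, 2)))), 4) = Pow(Mul(-512, I, Pow(2, Rational(1, 2))), 4) = 274877906944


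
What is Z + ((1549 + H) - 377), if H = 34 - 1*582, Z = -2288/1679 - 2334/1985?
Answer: 2071216094/3332815 ≈ 621.46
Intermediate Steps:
Z = -8460466/3332815 (Z = -2288*1/1679 - 2334*1/1985 = -2288/1679 - 2334/1985 = -8460466/3332815 ≈ -2.5385)
H = -548 (H = 34 - 582 = -548)
Z + ((1549 + H) - 377) = -8460466/3332815 + ((1549 - 548) - 377) = -8460466/3332815 + (1001 - 377) = -8460466/3332815 + 624 = 2071216094/3332815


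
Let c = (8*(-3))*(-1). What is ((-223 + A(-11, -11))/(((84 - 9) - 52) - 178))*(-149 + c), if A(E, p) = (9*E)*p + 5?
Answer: 21775/31 ≈ 702.42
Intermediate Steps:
A(E, p) = 5 + 9*E*p (A(E, p) = 9*E*p + 5 = 5 + 9*E*p)
c = 24 (c = -24*(-1) = 24)
((-223 + A(-11, -11))/(((84 - 9) - 52) - 178))*(-149 + c) = ((-223 + (5 + 9*(-11)*(-11)))/(((84 - 9) - 52) - 178))*(-149 + 24) = ((-223 + (5 + 1089))/((75 - 52) - 178))*(-125) = ((-223 + 1094)/(23 - 178))*(-125) = (871/(-155))*(-125) = (871*(-1/155))*(-125) = -871/155*(-125) = 21775/31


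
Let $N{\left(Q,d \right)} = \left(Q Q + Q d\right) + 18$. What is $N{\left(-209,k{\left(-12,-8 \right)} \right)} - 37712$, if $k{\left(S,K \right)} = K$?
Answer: $7659$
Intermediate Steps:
$N{\left(Q,d \right)} = 18 + Q^{2} + Q d$ ($N{\left(Q,d \right)} = \left(Q^{2} + Q d\right) + 18 = 18 + Q^{2} + Q d$)
$N{\left(-209,k{\left(-12,-8 \right)} \right)} - 37712 = \left(18 + \left(-209\right)^{2} - -1672\right) - 37712 = \left(18 + 43681 + 1672\right) - 37712 = 45371 - 37712 = 7659$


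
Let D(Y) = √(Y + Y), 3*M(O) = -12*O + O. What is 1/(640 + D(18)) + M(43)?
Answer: -305555/1938 ≈ -157.67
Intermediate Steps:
M(O) = -11*O/3 (M(O) = (-12*O + O)/3 = (-11*O)/3 = -11*O/3)
D(Y) = √2*√Y (D(Y) = √(2*Y) = √2*√Y)
1/(640 + D(18)) + M(43) = 1/(640 + √2*√18) - 11/3*43 = 1/(640 + √2*(3*√2)) - 473/3 = 1/(640 + 6) - 473/3 = 1/646 - 473/3 = -305555/1938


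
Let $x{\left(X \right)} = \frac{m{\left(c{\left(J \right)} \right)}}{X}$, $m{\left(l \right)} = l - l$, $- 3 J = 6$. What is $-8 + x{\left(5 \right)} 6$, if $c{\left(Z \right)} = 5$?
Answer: $-8$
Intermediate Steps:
$J = -2$ ($J = \left(- \frac{1}{3}\right) 6 = -2$)
$m{\left(l \right)} = 0$
$x{\left(X \right)} = 0$ ($x{\left(X \right)} = \frac{0}{X} = 0$)
$-8 + x{\left(5 \right)} 6 = -8 + 0 \cdot 6 = -8 + 0 = -8$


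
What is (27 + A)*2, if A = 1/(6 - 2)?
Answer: 109/2 ≈ 54.500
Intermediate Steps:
A = ¼ (A = 1/4 = ¼ ≈ 0.25000)
(27 + A)*2 = (27 + ¼)*2 = (109/4)*2 = 109/2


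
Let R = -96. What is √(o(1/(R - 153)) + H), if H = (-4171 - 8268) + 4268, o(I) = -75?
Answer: I*√8246 ≈ 90.807*I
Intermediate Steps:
H = -8171 (H = -12439 + 4268 = -8171)
√(o(1/(R - 153)) + H) = √(-75 - 8171) = √(-8246) = I*√8246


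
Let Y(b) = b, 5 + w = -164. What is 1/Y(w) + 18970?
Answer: 3205929/169 ≈ 18970.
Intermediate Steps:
w = -169 (w = -5 - 164 = -169)
1/Y(w) + 18970 = 1/(-169) + 18970 = -1/169 + 18970 = 3205929/169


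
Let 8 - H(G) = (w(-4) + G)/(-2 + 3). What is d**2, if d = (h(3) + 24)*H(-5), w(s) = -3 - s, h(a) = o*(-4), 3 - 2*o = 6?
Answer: 129600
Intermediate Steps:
o = -3/2 (o = 3/2 - 1/2*6 = 3/2 - 3 = -3/2 ≈ -1.5000)
h(a) = 6 (h(a) = -3/2*(-4) = 6)
H(G) = 7 - G (H(G) = 8 - ((-3 - 1*(-4)) + G)/(-2 + 3) = 8 - ((-3 + 4) + G)/1 = 8 - (1 + G) = 8 + (-1 - G) = 7 - G)
d = 360 (d = (6 + 24)*(7 - 1*(-5)) = 30*(7 + 5) = 30*12 = 360)
d**2 = 360**2 = 129600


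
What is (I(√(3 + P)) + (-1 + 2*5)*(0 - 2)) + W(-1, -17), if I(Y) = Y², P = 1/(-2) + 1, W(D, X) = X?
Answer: -63/2 ≈ -31.500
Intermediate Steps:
P = ½ (P = -½ + 1 = ½ ≈ 0.50000)
(I(√(3 + P)) + (-1 + 2*5)*(0 - 2)) + W(-1, -17) = ((√(3 + ½))² + (-1 + 2*5)*(0 - 2)) - 17 = ((√(7/2))² + (-1 + 10)*(-2)) - 17 = ((√14/2)² + 9*(-2)) - 17 = (7/2 - 18) - 17 = -29/2 - 17 = -63/2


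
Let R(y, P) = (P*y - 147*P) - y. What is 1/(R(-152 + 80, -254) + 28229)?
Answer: 1/83927 ≈ 1.1915e-5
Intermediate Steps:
R(y, P) = -y - 147*P + P*y (R(y, P) = (-147*P + P*y) - y = -y - 147*P + P*y)
1/(R(-152 + 80, -254) + 28229) = 1/((-(-152 + 80) - 147*(-254) - 254*(-152 + 80)) + 28229) = 1/((-1*(-72) + 37338 - 254*(-72)) + 28229) = 1/((72 + 37338 + 18288) + 28229) = 1/(55698 + 28229) = 1/83927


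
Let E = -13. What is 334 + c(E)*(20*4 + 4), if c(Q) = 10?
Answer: 1174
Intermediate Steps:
334 + c(E)*(20*4 + 4) = 334 + 10*(20*4 + 4) = 334 + 10*(80 + 4) = 334 + 10*84 = 334 + 840 = 1174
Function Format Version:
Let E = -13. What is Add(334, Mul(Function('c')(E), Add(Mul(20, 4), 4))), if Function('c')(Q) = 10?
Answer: 1174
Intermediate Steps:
Add(334, Mul(Function('c')(E), Add(Mul(20, 4), 4))) = Add(334, Mul(10, Add(Mul(20, 4), 4))) = Add(334, Mul(10, Add(80, 4))) = Add(334, Mul(10, 84)) = Add(334, 840) = 1174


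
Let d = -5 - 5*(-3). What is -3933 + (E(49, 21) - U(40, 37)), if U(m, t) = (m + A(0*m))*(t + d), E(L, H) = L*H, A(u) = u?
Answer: -4784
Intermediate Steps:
d = 10 (d = -5 + 15 = 10)
E(L, H) = H*L
U(m, t) = m*(10 + t) (U(m, t) = (m + 0*m)*(t + 10) = (m + 0)*(10 + t) = m*(10 + t))
-3933 + (E(49, 21) - U(40, 37)) = -3933 + (21*49 - 40*(10 + 37)) = -3933 + (1029 - 40*47) = -3933 + (1029 - 1*1880) = -3933 + (1029 - 1880) = -3933 - 851 = -4784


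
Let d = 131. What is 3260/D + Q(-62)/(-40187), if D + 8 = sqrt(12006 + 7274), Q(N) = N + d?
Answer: 65421941/48264587 + 815*sqrt(1205)/1201 ≈ 24.912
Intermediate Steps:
Q(N) = 131 + N (Q(N) = N + 131 = 131 + N)
D = -8 + 4*sqrt(1205) (D = -8 + sqrt(12006 + 7274) = -8 + sqrt(19280) = -8 + 4*sqrt(1205) ≈ 130.85)
3260/D + Q(-62)/(-40187) = 3260/(-8 + 4*sqrt(1205)) + (131 - 62)/(-40187) = 3260/(-8 + 4*sqrt(1205)) + 69*(-1/40187) = 3260/(-8 + 4*sqrt(1205)) - 69/40187 = -69/40187 + 3260/(-8 + 4*sqrt(1205))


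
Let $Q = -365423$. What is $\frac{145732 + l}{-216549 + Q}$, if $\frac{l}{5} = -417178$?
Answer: $\frac{33451}{10034} \approx 3.3338$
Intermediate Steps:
$l = -2085890$ ($l = 5 \left(-417178\right) = -2085890$)
$\frac{145732 + l}{-216549 + Q} = \frac{145732 - 2085890}{-216549 - 365423} = - \frac{1940158}{-581972} = \left(-1940158\right) \left(- \frac{1}{581972}\right) = \frac{33451}{10034}$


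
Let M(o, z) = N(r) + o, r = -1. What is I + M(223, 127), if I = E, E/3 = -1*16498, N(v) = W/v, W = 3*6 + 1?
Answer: -49290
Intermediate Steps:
W = 19 (W = 18 + 1 = 19)
N(v) = 19/v
E = -49494 (E = 3*(-1*16498) = 3*(-16498) = -49494)
M(o, z) = -19 + o (M(o, z) = 19/(-1) + o = 19*(-1) + o = -19 + o)
I = -49494
I + M(223, 127) = -49494 + (-19 + 223) = -49494 + 204 = -49290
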